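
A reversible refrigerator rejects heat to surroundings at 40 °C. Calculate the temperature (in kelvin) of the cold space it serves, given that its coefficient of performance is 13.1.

T_H = 40 °C → 40 + 273.15 = 313.15 K.
COP_R = T_C/(T_H − T_C) ⇒ T_C = T_H·COP_R/(1 + COP_R) = 313.15 × 13.1/(1 + 13.1) = 291 K.

T_C ≈ 291 K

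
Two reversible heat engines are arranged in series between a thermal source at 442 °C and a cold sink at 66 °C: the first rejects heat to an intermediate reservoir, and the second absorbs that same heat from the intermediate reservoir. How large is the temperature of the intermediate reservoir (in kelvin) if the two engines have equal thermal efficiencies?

T_H = 442 °C → 442 + 273.15 = 715.15 K.
T_C = 66 °C → 66 + 273.15 = 339.15 K.
Equal efficiencies require 1 − T_m/T_H = 1 − T_C/T_m, i.e. T_m/T_H = T_C/T_m, so T_m = √(T_H·T_C) = √(715.15 × 339.15) = 492 K.

T_m ≈ 492 K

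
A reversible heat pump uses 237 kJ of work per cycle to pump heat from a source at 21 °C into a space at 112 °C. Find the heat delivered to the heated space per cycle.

Q_H ≈ 1000 kJ

T_H = 112 °C → 112 + 273.15 = 385.15 K.
T_C = 21 °C → 21 + 273.15 = 294.15 K.
COP_HP = T_H/(T_H − T_C) = 385.15/91.00 = 4.2324.
Q_H = COP_HP · W = 4.2324 × 237 = 1000 kJ.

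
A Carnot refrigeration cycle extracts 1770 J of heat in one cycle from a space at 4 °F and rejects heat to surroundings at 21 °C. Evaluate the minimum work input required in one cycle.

W_in ≈ 251 J

T_H = 21 °C → 21 + 273.15 = 294.15 K.
T_C = 4 °F → (4 − 32) × 5/9 = -15.56 °C = 257.59 K.
For a reversible refrigerator, COP_R = T_C/(T_H − T_C) = 257.59/36.56 = 7.0467.
W = Q_C/COP_R = 1770/7.0467 = 251 J.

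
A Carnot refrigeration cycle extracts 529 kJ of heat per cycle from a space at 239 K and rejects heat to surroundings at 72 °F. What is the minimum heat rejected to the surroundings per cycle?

T_H = 72 °F → (72 − 32) × 5/9 = 22.22 °C = 295.37 K.
For a reversible cycle Q_H/Q_C = T_H/T_C, so Q_H = Q_C·T_H/T_C = 529 × 295.37/239.00 = 653.8 kJ.

Q_H ≈ 653.8 kJ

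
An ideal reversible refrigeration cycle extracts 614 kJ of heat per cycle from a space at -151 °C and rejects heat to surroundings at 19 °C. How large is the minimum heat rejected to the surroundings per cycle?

Q_H ≈ 1470 kJ

T_H = 19 °C → 19 + 273.15 = 292.15 K.
T_C = -151 °C → -151 + 273.15 = 122.15 K.
For a reversible cycle Q_H/Q_C = T_H/T_C, so Q_H = Q_C·T_H/T_C = 614 × 292.15/122.15 = 1470 kJ.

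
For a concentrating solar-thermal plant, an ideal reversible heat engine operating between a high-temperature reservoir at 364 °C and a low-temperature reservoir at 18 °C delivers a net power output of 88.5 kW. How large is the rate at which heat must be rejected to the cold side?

T_H = 364 °C → 364 + 273.15 = 637.15 K.
T_C = 18 °C → 18 + 273.15 = 291.15 K.
The Carnot efficiency is η = 1 − T_C/T_H = 1 − 291.15/637.15 = 0.5430.
Since Q_C/Q_H = T_C/T_H and Q_H = W/η, Q_C = W·T_C/(T_H − T_C) = 88.5 × 291.15/346.00 = 74.5 kW.

Q̇_C ≈ 74.5 kW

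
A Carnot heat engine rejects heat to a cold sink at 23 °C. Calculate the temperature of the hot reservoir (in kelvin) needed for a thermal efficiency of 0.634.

T_H ≈ 809 K

T_C = 23 °C → 23 + 273.15 = 296.15 K.
From η = 1 − T_C/T_H, solving for T_H gives T_H = T_C/(1 − η) = 296.15/(1 − 0.634) = 809 K.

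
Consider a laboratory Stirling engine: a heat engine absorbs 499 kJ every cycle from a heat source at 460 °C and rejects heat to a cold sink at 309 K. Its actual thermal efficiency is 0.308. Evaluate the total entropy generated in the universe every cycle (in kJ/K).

T_H = 460 °C → 460 + 273.15 = 733.15 K.
W = η·Q_H = 0.308 × 499 = 153.7 kJ, so Q_C = Q_H − W = 345.3 kJ.
The hot reservoir loses entropy Q_H/T_H = 499/733.15 = 0.6806 kJ/K; the cold reservoir gains Q_C/T_C = 345.3/309.00 = 1.118 kJ/K.
ΔS_univ = −Q_H/T_H + Q_C/T_C = 0.437 kJ/K (> 0, since η = 0.308 < η_Carnot = 0.579).

ΔS_univ ≈ 0.437 kJ/K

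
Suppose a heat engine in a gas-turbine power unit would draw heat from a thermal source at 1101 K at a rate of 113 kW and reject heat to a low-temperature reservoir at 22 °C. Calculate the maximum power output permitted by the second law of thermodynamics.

T_C = 22 °C → 22 + 273.15 = 295.15 K.
The second-law ceiling is the Carnot efficiency, η_max = 1 − T_C/T_H = 1 − 295.15/1101.00 = 0.7319.
W_max = η_max · Q_H = 0.7319 × 113 = 82.7 kW.

Ẇ_max ≈ 82.7 kW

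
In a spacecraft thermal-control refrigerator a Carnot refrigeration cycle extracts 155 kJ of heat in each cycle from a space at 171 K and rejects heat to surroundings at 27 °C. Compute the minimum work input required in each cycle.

T_H = 27 °C → 27 + 273.15 = 300.15 K.
For a reversible refrigerator, COP_R = T_C/(T_H − T_C) = 171.00/129.15 = 1.3240.
W = Q_C/COP_R = 155/1.3240 = 117.1 kJ.

W_in ≈ 117.1 kJ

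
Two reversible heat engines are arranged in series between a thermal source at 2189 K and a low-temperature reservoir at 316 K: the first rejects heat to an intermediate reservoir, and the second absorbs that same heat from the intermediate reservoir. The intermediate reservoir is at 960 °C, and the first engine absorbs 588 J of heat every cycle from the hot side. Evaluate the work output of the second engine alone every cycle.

T_m = 960 °C → 960 + 273.15 = 1233.15 K.
Heat entering the second stage: Q_m = Q_H·(T_m/T_H) = 588 × 1233.15/2189.00 = 331 J.
Second-stage efficiency η₂ = 1 − T_C/T_m = 1 − 316.00/1233.15 = 0.7437, so W₂ = η₂·Q_m = 246 J.

W₂ ≈ 246 J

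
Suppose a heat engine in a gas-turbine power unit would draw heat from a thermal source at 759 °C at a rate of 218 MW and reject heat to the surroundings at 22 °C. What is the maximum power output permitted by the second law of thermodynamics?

T_H = 759 °C → 759 + 273.15 = 1032.15 K.
T_C = 22 °C → 22 + 273.15 = 295.15 K.
The upper bound on efficiency is η_max = 1 − T_C/T_H = 1 − 295.15/1032.15 = 0.7140.
W_max = η_max · Q_H = 0.7140 × 218 = 156 MW.

Ẇ_max ≈ 156 MW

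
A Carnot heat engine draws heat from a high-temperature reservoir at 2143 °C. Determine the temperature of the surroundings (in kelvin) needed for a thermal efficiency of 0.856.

T_C ≈ 347.9 K

T_H = 2143 °C → 2143 + 273.15 = 2416.15 K.
From η = 1 − T_C/T_H, T_C = T_H·(1 − η) = 2416.15 × (1 − 0.856) = 347.9 K.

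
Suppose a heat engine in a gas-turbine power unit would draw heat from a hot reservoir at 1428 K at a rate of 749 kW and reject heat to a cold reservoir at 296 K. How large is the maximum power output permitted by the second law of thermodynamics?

Ẇ_max ≈ 594 kW

The upper bound on efficiency is η_max = 1 − T_C/T_H = 1 − 296.00/1428.00 = 0.7927.
W_max = η_max · Q_H = 0.7927 × 749 = 594 kW.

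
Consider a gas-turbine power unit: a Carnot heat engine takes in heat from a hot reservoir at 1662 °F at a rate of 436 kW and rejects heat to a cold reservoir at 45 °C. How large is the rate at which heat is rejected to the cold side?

Q̇_C ≈ 117.7 kW

T_H = 1662 °F → (1662 − 32) × 5/9 = 905.56 °C = 1178.71 K.
T_C = 45 °C → 45 + 273.15 = 318.15 K.
Carnot efficiency: η = 1 − T_C/T_H = 1 − 318.15/1178.71 = 0.7301.
For a reversible cycle Q_C/Q_H = T_C/T_H, so Q_C = 436 × 318.15/1178.71 = 117.7 kW.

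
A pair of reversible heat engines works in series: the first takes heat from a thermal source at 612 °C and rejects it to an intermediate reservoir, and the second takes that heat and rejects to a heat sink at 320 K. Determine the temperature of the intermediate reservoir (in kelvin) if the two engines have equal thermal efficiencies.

T_H = 612 °C → 612 + 273.15 = 885.15 K.
Equal efficiencies require 1 − T_m/T_H = 1 − T_C/T_m, i.e. T_m/T_H = T_C/T_m, so T_m = √(T_H·T_C) = √(885.15 × 320.00) = 532 K.

T_m ≈ 532 K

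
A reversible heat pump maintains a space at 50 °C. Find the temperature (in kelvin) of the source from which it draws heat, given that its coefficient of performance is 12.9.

T_H = 50 °C → 50 + 273.15 = 323.15 K.
COP_HP = T_H/(T_H − T_C) ⇒ T_C = T_H·(COP_HP − 1)/COP_HP = 323.15 × (12.9 − 1)/12.9 = 298 K.

T_C ≈ 298 K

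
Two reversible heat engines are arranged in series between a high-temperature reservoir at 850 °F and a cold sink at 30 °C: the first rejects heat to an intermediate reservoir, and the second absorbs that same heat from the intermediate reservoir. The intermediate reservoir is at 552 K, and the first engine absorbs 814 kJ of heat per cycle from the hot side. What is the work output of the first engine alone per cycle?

T_H = 850 °F → (850 − 32) × 5/9 = 454.44 °C = 727.59 K.
T_C = 30 °C → 30 + 273.15 = 303.15 K.
First-stage efficiency η₁ = 1 − T_m/T_H = 1 − 552.00/727.59 = 0.2413.
W₁ = η₁·Q_H = 0.2413 × 814 = 196 kJ.

W₁ ≈ 196 kJ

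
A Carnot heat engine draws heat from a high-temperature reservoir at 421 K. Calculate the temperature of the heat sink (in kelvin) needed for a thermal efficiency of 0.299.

T_C ≈ 295 K

From η = 1 − T_C/T_H, T_C = T_H·(1 − η) = 421.00 × (1 − 0.299) = 295 K.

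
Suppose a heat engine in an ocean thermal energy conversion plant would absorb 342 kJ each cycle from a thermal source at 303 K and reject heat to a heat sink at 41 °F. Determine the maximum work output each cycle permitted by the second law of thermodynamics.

W_max ≈ 28.05 kJ

T_C = 41 °F → (41 − 32) × 5/9 = 5.00 °C = 278.15 K.
No engine can exceed the Carnot limit: η_max = 1 − T_C/T_H = 1 − 278.15/303.00 = 0.0820.
W_max = η_max · Q_H = 0.0820 × 342 = 28.05 kJ.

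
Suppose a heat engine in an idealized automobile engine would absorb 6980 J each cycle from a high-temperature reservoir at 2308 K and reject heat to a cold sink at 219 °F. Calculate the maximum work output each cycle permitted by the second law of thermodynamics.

W_max ≈ 5840 J

T_C = 219 °F → (219 − 32) × 5/9 = 103.89 °C = 377.04 K.
By the Carnot theorem, η_max = 1 − T_C/T_H = 1 − 377.04/2308.00 = 0.8366.
W_max = η_max · Q_H = 0.8366 × 6980 = 5840 J.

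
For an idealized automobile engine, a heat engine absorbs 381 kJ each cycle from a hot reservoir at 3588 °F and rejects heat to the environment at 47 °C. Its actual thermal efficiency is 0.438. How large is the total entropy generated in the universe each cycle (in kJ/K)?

T_H = 3588 °F → (3588 − 32) × 5/9 = 1975.56 °C = 2248.71 K.
T_C = 47 °C → 47 + 273.15 = 320.15 K.
W = η·Q_H = 0.438 × 381 = 166.9 kJ, so Q_C = Q_H − W = 214.1 kJ.
Entropy balance on the reservoirs: −Q_H/T_H = -0.1694 kJ/K, +Q_C/T_C = 0.6688 kJ/K.
ΔS_univ = −Q_H/T_H + Q_C/T_C = 0.4994 kJ/K (> 0, since η = 0.438 < η_Carnot = 0.858).

ΔS_univ ≈ 0.4994 kJ/K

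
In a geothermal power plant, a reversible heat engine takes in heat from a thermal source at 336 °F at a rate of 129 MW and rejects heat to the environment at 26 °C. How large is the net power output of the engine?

T_H = 336 °F → (336 − 32) × 5/9 = 168.89 °C = 442.04 K.
T_C = 26 °C → 26 + 273.15 = 299.15 K.
η_rev = 1 − T_C/T_H = 1 − 299.15/442.04 = 0.3232.
W = η·Q_H = 0.3232 × 129 = 41.70 MW.

Ẇ ≈ 41.70 MW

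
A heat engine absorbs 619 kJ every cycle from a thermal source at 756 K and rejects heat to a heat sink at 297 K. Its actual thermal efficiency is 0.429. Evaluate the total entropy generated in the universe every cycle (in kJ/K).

ΔS_univ ≈ 0.371 kJ/K

W = η·Q_H = 0.429 × 619 = 265.6 kJ, so Q_C = Q_H − W = 353.4 kJ.
Reservoir entropy changes: ΔS_H = −Q_H/T_H = −619/756.00 = -0.8188 kJ/K and ΔS_C = +Q_C/T_C = 353.4/297.00 = 1.190 kJ/K.
ΔS_univ = −Q_H/T_H + Q_C/T_C = 0.371 kJ/K (> 0, since η = 0.429 < η_Carnot = 0.607).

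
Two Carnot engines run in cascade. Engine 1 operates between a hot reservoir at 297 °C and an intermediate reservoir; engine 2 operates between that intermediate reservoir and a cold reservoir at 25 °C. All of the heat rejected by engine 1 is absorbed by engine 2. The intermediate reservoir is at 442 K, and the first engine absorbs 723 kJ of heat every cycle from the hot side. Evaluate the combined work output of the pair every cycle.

T_H = 297 °C → 297 + 273.15 = 570.15 K.
T_C = 25 °C → 25 + 273.15 = 298.15 K.
Two reversible stages in series are equivalent to a single Carnot engine between T_H and T_C, so η_total = 1 − T_C/T_H = 1 − 298.15/570.15 = 0.4771.
W_total = η_total · Q_H = 0.4771 × 723 = 345 kJ.

W_total ≈ 345 kJ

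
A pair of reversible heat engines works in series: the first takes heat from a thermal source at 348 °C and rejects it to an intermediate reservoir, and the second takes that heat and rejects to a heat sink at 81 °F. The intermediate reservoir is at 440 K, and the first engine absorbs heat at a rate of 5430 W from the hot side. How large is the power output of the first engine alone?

Ẇ₁ ≈ 1580 W

T_H = 348 °C → 348 + 273.15 = 621.15 K.
T_C = 81 °F → (81 − 32) × 5/9 = 27.22 °C = 300.37 K.
First-stage efficiency η₁ = 1 − T_m/T_H = 1 − 440.00/621.15 = 0.2916.
W₁ = η₁·Q_H = 0.2916 × 5430 = 1580 W.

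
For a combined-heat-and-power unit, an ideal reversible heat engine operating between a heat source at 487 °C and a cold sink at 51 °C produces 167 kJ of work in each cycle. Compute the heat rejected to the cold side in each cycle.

Q_C ≈ 124.2 kJ

T_H = 487 °C → 487 + 273.15 = 760.15 K.
T_C = 51 °C → 51 + 273.15 = 324.15 K.
The Carnot efficiency is η = 1 − T_C/T_H = 1 − 324.15/760.15 = 0.5736.
Since Q_C/Q_H = T_C/T_H and Q_H = W/η, Q_C = W·T_C/(T_H − T_C) = 167 × 324.15/436.00 = 124.2 kJ.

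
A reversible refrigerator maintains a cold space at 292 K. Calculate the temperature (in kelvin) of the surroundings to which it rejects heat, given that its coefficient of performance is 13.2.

COP_R = T_C/(T_H − T_C) ⇒ T_H = T_C·(1 + 1/COP_R) = 292.00 × (1 + 1/13.2) = 314.1 K.

T_H ≈ 314.1 K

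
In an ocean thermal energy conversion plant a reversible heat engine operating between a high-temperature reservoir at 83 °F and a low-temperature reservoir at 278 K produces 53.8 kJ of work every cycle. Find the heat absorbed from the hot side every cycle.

Q_H ≈ 691 kJ

T_H = 83 °F → (83 − 32) × 5/9 = 28.33 °C = 301.48 K.
Carnot efficiency: η = 1 − T_C/T_H = 1 − 278.00/301.48 = 0.0779.
Q_H = W/η = 53.8/0.0779 = 691 kJ.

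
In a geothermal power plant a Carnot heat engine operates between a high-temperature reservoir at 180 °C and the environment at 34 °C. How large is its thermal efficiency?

η ≈ 0.322

T_H = 180 °C → 180 + 273.15 = 453.15 K.
T_C = 34 °C → 34 + 273.15 = 307.15 K.
For a reversible engine, η = 1 − T_C/T_H = 1 − 307.15/453.15 = 0.322.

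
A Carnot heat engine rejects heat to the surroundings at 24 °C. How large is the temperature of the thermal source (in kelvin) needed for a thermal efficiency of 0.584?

T_C = 24 °C → 24 + 273.15 = 297.15 K.
From η = 1 − T_C/T_H, solving for T_H gives T_H = T_C/(1 − η) = 297.15/(1 − 0.584) = 714 K.

T_H ≈ 714 K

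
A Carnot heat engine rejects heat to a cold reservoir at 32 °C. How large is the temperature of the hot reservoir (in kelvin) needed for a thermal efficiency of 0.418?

T_C = 32 °C → 32 + 273.15 = 305.15 K.
From η = 1 − T_C/T_H, solving for T_H gives T_H = T_C/(1 − η) = 305.15/(1 − 0.418) = 524 K.

T_H ≈ 524 K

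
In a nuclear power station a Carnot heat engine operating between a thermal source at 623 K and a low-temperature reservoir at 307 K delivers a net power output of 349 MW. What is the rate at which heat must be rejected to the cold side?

Q̇_C ≈ 339 MW

For a reversible engine, η = 1 − T_C/T_H = 1 − 307.00/623.00 = 0.5072.
Since Q_C/Q_H = T_C/T_H and Q_H = W/η, Q_C = W·T_C/(T_H − T_C) = 349 × 307.00/316.00 = 339 MW.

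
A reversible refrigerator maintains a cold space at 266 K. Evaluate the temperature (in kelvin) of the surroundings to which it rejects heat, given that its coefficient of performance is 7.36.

T_H ≈ 302.1 K

COP_R = T_C/(T_H − T_C) ⇒ T_H = T_C·(1 + 1/COP_R) = 266.00 × (1 + 1/7.36) = 302.1 K.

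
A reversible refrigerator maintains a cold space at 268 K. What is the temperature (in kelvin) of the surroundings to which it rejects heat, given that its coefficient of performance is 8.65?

T_H ≈ 299 K

COP_R = T_C/(T_H − T_C) ⇒ T_H = T_C·(1 + 1/COP_R) = 268.00 × (1 + 1/8.65) = 299 K.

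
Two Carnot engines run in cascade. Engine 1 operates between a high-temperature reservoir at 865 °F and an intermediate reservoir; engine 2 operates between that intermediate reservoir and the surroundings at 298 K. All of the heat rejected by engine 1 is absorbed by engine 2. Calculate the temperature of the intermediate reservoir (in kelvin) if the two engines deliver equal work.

T_m ≈ 517.0 K

T_H = 865 °F → (865 − 32) × 5/9 = 462.78 °C = 735.93 K.
For reversible stages Q_m = Q_H·(T_m/T_H). Setting W₁ = Q_H(1 − T_m/T_H) equal to W₂ = Q_m(1 − T_C/T_m) = Q_H·(T_m − T_C)/T_H gives T_H − T_m = T_m − T_C, so T_m = (T_H + T_C)/2 = (735.93 + 298.00)/2 = 517.0 K.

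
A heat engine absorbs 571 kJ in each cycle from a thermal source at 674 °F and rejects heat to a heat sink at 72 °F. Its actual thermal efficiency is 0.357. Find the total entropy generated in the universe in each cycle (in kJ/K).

T_H = 674 °F → (674 − 32) × 5/9 = 356.67 °C = 629.82 K.
T_C = 72 °F → (72 − 32) × 5/9 = 22.22 °C = 295.37 K.
W = η·Q_H = 0.357 × 571 = 203.8 kJ, so Q_C = Q_H − W = 367.2 kJ.
The hot reservoir loses entropy Q_H/T_H = 571/629.82 = 0.9066 kJ/K; the cold reservoir gains Q_C/T_C = 367.2/295.37 = 1.243 kJ/K.
ΔS_univ = −Q_H/T_H + Q_C/T_C = 0.336 kJ/K (> 0, since η = 0.357 < η_Carnot = 0.531).

ΔS_univ ≈ 0.336 kJ/K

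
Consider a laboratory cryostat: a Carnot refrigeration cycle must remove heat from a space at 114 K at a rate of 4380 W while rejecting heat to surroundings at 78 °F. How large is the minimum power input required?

Ẇ_in ≈ 7100 W

T_H = 78 °F → (78 − 32) × 5/9 = 25.56 °C = 298.71 K.
The reversible coefficient of performance is COP_R = T_C/(T_H − T_C) = 114.00/184.71 = 0.6172.
W = Q_C/COP_R = 4380/0.6172 = 7100 W.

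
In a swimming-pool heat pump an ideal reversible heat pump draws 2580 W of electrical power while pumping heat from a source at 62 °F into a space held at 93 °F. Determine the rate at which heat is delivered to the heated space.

Q̇_H ≈ 46000 W

T_H = 93 °F → (93 − 32) × 5/9 = 33.89 °C = 307.04 K.
T_C = 62 °F → (62 − 32) × 5/9 = 16.67 °C = 289.82 K.
Reversible heating COP: COP_HP = T_H/(T_H − T_C) = 307.04/17.22 = 17.8281.
Q_H = COP_HP · W = 17.8281 × 2580 = 46000 W.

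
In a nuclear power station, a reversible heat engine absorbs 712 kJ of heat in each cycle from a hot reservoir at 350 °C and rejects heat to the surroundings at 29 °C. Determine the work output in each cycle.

W ≈ 367 kJ

T_H = 350 °C → 350 + 273.15 = 623.15 K.
T_C = 29 °C → 29 + 273.15 = 302.15 K.
Since the cycle is reversible, η = 1 − T_C/T_H = 1 − 302.15/623.15 = 0.5151.
W = η·Q_H = 0.5151 × 712 = 367 kJ.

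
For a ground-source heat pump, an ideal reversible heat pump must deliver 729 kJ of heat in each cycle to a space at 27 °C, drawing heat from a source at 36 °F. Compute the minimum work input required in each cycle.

T_H = 27 °C → 27 + 273.15 = 300.15 K.
T_C = 36 °F → (36 − 32) × 5/9 = 2.22 °C = 275.37 K.
Reversible heating COP: COP_HP = T_H/(T_H − T_C) = 300.15/24.78 = 12.1137.
W = Q_H/COP_HP = 729/12.1137 = 60.2 kJ.

W_in ≈ 60.2 kJ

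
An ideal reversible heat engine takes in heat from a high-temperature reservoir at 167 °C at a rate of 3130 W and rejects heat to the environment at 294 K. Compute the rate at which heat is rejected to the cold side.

Q̇_C ≈ 2090 W

T_H = 167 °C → 167 + 273.15 = 440.15 K.
Since the cycle is reversible, η = 1 − T_C/T_H = 1 − 294.00/440.15 = 0.3320.
For a reversible cycle Q_C/Q_H = T_C/T_H, so Q_C = 3130 × 294.00/440.15 = 2090 W.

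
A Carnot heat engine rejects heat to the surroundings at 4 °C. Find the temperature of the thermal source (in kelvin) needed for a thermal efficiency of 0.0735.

T_H ≈ 299 K

T_C = 4 °C → 4 + 273.15 = 277.15 K.
From η = 1 − T_C/T_H, solving for T_H gives T_H = T_C/(1 − η) = 277.15/(1 − 0.0735) = 299 K.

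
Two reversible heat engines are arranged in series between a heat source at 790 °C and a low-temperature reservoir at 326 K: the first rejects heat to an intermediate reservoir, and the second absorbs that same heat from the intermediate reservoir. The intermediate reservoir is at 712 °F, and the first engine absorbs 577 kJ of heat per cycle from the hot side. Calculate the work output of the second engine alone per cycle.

T_H = 790 °C → 790 + 273.15 = 1063.15 K.
T_m = 712 °F → (712 − 32) × 5/9 = 377.78 °C = 650.93 K.
Heat entering the second stage: Q_m = Q_H·(T_m/T_H) = 577 × 650.93/1063.15 = 353 kJ.
Second-stage efficiency η₂ = 1 − T_C/T_m = 1 − 326.00/650.93 = 0.4992, so W₂ = η₂·Q_m = 176 kJ.

W₂ ≈ 176 kJ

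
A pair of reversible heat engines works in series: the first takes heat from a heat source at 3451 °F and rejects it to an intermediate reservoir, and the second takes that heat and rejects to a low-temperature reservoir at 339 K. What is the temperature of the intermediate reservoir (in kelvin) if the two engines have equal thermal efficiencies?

T_H = 3451 °F → (3451 − 32) × 5/9 = 1899.44 °C = 2172.59 K.
Equal efficiencies require 1 − T_m/T_H = 1 − T_C/T_m, i.e. T_m/T_H = T_C/T_m, so T_m = √(T_H·T_C) = √(2172.59 × 339.00) = 858 K.

T_m ≈ 858 K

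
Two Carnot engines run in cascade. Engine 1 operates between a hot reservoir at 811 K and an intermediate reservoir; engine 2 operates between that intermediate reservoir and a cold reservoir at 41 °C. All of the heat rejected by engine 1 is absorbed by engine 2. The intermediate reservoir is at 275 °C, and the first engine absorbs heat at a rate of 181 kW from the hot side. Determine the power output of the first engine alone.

Ẇ₁ ≈ 58.66 kW

T_C = 41 °C → 41 + 273.15 = 314.15 K.
T_m = 275 °C → 275 + 273.15 = 548.15 K.
First-stage efficiency η₁ = 1 − T_m/T_H = 1 − 548.15/811.00 = 0.3241.
W₁ = η₁·Q_H = 0.3241 × 181 = 58.66 kW.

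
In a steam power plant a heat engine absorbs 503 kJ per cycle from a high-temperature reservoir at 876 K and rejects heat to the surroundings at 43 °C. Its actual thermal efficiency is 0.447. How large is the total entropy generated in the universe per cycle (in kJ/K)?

T_C = 43 °C → 43 + 273.15 = 316.15 K.
W = η·Q_H = 0.447 × 503 = 224.8 kJ, so Q_C = Q_H − W = 278.2 kJ.
Reservoir entropy changes: ΔS_H = −Q_H/T_H = −503/876.00 = -0.5742 kJ/K and ΔS_C = +Q_C/T_C = 278.2/316.15 = 0.8798 kJ/K.
ΔS_univ = −Q_H/T_H + Q_C/T_C = 0.306 kJ/K (> 0, since η = 0.447 < η_Carnot = 0.639).

ΔS_univ ≈ 0.306 kJ/K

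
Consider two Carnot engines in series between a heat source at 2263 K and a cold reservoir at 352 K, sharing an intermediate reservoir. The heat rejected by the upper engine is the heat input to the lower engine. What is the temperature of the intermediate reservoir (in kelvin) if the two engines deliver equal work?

For reversible stages Q_m = Q_H·(T_m/T_H). Setting W₁ = Q_H(1 − T_m/T_H) equal to W₂ = Q_m(1 − T_C/T_m) = Q_H·(T_m − T_C)/T_H gives T_H − T_m = T_m − T_C, so T_m = (T_H + T_C)/2 = (2263.00 + 352.00)/2 = 1310 K.

T_m ≈ 1310 K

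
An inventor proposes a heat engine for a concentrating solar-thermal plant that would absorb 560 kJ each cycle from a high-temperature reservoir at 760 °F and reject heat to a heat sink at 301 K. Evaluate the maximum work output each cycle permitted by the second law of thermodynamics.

W_max ≈ 311.2 kJ

T_H = 760 °F → (760 − 32) × 5/9 = 404.44 °C = 677.59 K.
The second-law ceiling is the Carnot efficiency, η_max = 1 − T_C/T_H = 1 − 301.00/677.59 = 0.5558.
W_max = η_max · Q_H = 0.5558 × 560 = 311.2 kJ.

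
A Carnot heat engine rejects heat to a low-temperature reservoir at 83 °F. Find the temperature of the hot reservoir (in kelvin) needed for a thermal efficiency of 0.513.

T_H ≈ 619 K

T_C = 83 °F → (83 − 32) × 5/9 = 28.33 °C = 301.48 K.
From η = 1 − T_C/T_H, solving for T_H gives T_H = T_C/(1 − η) = 301.48/(1 − 0.513) = 619 K.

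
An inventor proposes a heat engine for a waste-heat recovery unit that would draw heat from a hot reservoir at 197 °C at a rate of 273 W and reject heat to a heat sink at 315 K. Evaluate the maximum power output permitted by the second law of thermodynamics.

T_H = 197 °C → 197 + 273.15 = 470.15 K.
By the Carnot theorem, η_max = 1 − T_C/T_H = 1 − 315.00/470.15 = 0.3300.
W_max = η_max · Q_H = 0.3300 × 273 = 90.1 W.

Ẇ_max ≈ 90.1 W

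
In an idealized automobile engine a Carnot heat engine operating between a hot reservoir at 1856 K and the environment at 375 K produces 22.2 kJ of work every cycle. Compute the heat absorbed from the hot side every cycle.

Q_H ≈ 27.8 kJ

η_rev = 1 − T_C/T_H = 1 − 375.00/1856.00 = 0.7980.
Q_H = W/η = 22.2/0.7980 = 27.8 kJ.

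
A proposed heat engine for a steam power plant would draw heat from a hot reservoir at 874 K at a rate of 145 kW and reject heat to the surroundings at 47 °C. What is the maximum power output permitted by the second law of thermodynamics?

Ẇ_max ≈ 91.9 kW

T_C = 47 °C → 47 + 273.15 = 320.15 K.
The second-law ceiling is the Carnot efficiency, η_max = 1 − T_C/T_H = 1 − 320.15/874.00 = 0.6337.
W_max = η_max · Q_H = 0.6337 × 145 = 91.9 kW.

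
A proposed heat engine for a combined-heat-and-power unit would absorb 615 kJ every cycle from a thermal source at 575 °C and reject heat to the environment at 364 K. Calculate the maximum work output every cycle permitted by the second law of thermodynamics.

W_max ≈ 351 kJ

T_H = 575 °C → 575 + 273.15 = 848.15 K.
The upper bound on efficiency is η_max = 1 − T_C/T_H = 1 − 364.00/848.15 = 0.5708.
W_max = η_max · Q_H = 0.5708 × 615 = 351 kJ.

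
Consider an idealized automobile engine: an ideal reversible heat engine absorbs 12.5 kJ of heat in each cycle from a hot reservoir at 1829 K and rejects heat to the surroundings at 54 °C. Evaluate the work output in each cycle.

T_C = 54 °C → 54 + 273.15 = 327.15 K.
For a reversible engine, η = 1 − T_C/T_H = 1 − 327.15/1829.00 = 0.8211.
W = η·Q_H = 0.8211 × 12.5 = 10.3 kJ.

W ≈ 10.3 kJ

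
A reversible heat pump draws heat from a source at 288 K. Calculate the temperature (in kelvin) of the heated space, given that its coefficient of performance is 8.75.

T_H ≈ 325 K

COP_HP = T_H/(T_H − T_C) ⇒ T_H = T_C·COP_HP/(COP_HP − 1) = 288.00 × 8.75/(8.75 − 1) = 325 K.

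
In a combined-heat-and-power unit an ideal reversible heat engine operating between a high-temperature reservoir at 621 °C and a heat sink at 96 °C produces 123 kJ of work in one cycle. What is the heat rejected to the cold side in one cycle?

T_H = 621 °C → 621 + 273.15 = 894.15 K.
T_C = 96 °C → 96 + 273.15 = 369.15 K.
The Carnot efficiency is η = 1 − T_C/T_H = 1 − 369.15/894.15 = 0.5871.
Since Q_C/Q_H = T_C/T_H and Q_H = W/η, Q_C = W·T_C/(T_H − T_C) = 123 × 369.15/525.00 = 86.5 kJ.

Q_C ≈ 86.5 kJ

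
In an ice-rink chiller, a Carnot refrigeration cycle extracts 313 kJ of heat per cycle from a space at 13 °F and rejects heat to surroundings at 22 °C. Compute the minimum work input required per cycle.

T_H = 22 °C → 22 + 273.15 = 295.15 K.
T_C = 13 °F → (13 − 32) × 5/9 = -10.56 °C = 262.59 K.
COP_R = T_C/(T_H − T_C) = 262.59/32.56 = 8.0660.
W = Q_C/COP_R = 313/8.0660 = 38.80 kJ.

W_in ≈ 38.80 kJ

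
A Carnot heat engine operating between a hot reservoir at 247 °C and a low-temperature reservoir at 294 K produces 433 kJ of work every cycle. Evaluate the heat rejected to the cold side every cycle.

T_H = 247 °C → 247 + 273.15 = 520.15 K.
For a reversible engine, η = 1 − T_C/T_H = 1 − 294.00/520.15 = 0.4348.
Since Q_C/Q_H = T_C/T_H and Q_H = W/η, Q_C = W·T_C/(T_H − T_C) = 433 × 294.00/226.15 = 563 kJ.

Q_C ≈ 563 kJ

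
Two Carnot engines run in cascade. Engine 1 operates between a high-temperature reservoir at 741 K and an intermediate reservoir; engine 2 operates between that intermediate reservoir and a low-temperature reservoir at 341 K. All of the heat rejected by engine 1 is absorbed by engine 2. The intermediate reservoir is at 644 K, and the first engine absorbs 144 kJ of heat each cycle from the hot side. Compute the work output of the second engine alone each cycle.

W₂ ≈ 58.9 kJ

Heat entering the second stage: Q_m = Q_H·(T_m/T_H) = 144 × 644.00/741.00 = 125 kJ.
Second-stage efficiency η₂ = 1 − T_C/T_m = 1 − 341.00/644.00 = 0.4705, so W₂ = η₂·Q_m = 58.9 kJ.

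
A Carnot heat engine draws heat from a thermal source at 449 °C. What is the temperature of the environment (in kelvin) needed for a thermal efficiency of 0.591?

T_C ≈ 295 K

T_H = 449 °C → 449 + 273.15 = 722.15 K.
From η = 1 − T_C/T_H, T_C = T_H·(1 − η) = 722.15 × (1 − 0.591) = 295 K.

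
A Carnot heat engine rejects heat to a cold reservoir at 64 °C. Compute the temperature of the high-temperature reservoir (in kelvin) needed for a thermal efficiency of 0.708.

T_C = 64 °C → 64 + 273.15 = 337.15 K.
From η = 1 − T_C/T_H, solving for T_H gives T_H = T_C/(1 − η) = 337.15/(1 − 0.708) = 1150 K.

T_H ≈ 1150 K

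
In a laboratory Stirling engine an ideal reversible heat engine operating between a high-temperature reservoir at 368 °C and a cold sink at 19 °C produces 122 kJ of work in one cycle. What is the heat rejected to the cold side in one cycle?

Q_C ≈ 102 kJ

T_H = 368 °C → 368 + 273.15 = 641.15 K.
T_C = 19 °C → 19 + 273.15 = 292.15 K.
For a reversible engine, η = 1 − T_C/T_H = 1 − 292.15/641.15 = 0.5443.
Since Q_C/Q_H = T_C/T_H and Q_H = W/η, Q_C = W·T_C/(T_H − T_C) = 122 × 292.15/349.00 = 102 kJ.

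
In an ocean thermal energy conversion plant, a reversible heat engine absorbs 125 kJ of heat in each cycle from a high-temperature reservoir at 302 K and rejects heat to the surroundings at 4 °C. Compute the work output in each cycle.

T_C = 4 °C → 4 + 273.15 = 277.15 K.
The Carnot efficiency is η = 1 − T_C/T_H = 1 − 277.15/302.00 = 0.0823.
W = η·Q_H = 0.0823 × 125 = 10.29 kJ.

W ≈ 10.29 kJ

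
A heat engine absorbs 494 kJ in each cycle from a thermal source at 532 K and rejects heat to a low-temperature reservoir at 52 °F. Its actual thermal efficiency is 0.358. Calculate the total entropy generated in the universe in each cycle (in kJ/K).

T_C = 52 °F → (52 − 32) × 5/9 = 11.11 °C = 284.26 K.
W = η·Q_H = 0.358 × 494 = 176.9 kJ, so Q_C = Q_H − W = 317.1 kJ.
The hot reservoir loses entropy Q_H/T_H = 494/532.00 = 0.9286 kJ/K; the cold reservoir gains Q_C/T_C = 317.1/284.26 = 1.116 kJ/K.
ΔS_univ = −Q_H/T_H + Q_C/T_C = 0.187 kJ/K (> 0, since η = 0.358 < η_Carnot = 0.466).

ΔS_univ ≈ 0.187 kJ/K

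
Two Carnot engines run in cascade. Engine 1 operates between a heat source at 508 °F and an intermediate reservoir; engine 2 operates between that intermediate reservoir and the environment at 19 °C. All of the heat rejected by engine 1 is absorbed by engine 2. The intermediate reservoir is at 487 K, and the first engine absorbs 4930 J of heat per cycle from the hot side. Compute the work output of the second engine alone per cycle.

W₂ ≈ 1787 J

T_H = 508 °F → (508 − 32) × 5/9 = 264.44 °C = 537.59 K.
T_C = 19 °C → 19 + 273.15 = 292.15 K.
Heat entering the second stage: Q_m = Q_H·(T_m/T_H) = 4930 × 487.00/537.59 = 4466 J.
Second-stage efficiency η₂ = 1 − T_C/T_m = 1 − 292.15/487.00 = 0.4001, so W₂ = η₂·Q_m = 1787 J.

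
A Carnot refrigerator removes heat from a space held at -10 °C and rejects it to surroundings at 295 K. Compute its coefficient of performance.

T_C = -10 °C → -10 + 273.15 = 263.15 K.
COP_R = T_C/(T_H − T_C) = 263.15/(295.00 − 263.15) = 8.26.

COP_R ≈ 8.26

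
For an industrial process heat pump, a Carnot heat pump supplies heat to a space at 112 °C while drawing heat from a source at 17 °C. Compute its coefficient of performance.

T_H = 112 °C → 112 + 273.15 = 385.15 K.
T_C = 17 °C → 17 + 273.15 = 290.15 K.
For a reversible heat pump, COP_HP = T_H/(T_H − T_C) = 385.15/(385.15 − 290.15) = 4.05.

COP_HP ≈ 4.05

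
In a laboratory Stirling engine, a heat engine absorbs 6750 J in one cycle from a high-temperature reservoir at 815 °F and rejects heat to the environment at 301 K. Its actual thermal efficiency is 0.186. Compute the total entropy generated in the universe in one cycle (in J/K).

T_H = 815 °F → (815 − 32) × 5/9 = 435.00 °C = 708.15 K.
W = η·Q_H = 0.186 × 6750 = 1256 J, so Q_C = Q_H − W = 5494 J.
Reservoir entropy changes: ΔS_H = −Q_H/T_H = −6750/708.15 = -9.532 J/K and ΔS_C = +Q_C/T_C = 5494/301.00 = 18.25 J/K.
ΔS_univ = −Q_H/T_H + Q_C/T_C = 8.72 J/K (> 0, since η = 0.186 < η_Carnot = 0.575).

ΔS_univ ≈ 8.72 J/K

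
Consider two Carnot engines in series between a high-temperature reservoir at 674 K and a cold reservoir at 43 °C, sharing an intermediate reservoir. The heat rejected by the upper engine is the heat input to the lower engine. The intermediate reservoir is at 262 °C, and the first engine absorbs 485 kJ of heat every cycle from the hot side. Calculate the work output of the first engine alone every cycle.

W₁ ≈ 99.91 kJ

T_C = 43 °C → 43 + 273.15 = 316.15 K.
T_m = 262 °C → 262 + 273.15 = 535.15 K.
First-stage efficiency η₁ = 1 − T_m/T_H = 1 − 535.15/674.00 = 0.2060.
W₁ = η₁·Q_H = 0.2060 × 485 = 99.91 kJ.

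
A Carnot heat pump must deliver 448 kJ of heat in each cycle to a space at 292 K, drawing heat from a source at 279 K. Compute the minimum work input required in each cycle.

For a reversible heat pump, COP_HP = T_H/(T_H − T_C) = 292.00/13.00 = 22.4615.
W = Q_H/COP_HP = 448/22.4615 = 19.95 kJ.

W_in ≈ 19.95 kJ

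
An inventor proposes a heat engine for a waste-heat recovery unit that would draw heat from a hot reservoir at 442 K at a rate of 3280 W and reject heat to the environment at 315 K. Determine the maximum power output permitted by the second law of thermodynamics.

The upper bound on efficiency is η_max = 1 − T_C/T_H = 1 − 315.00/442.00 = 0.2873.
W_max = η_max · Q_H = 0.2873 × 3280 = 942 W.

Ẇ_max ≈ 942 W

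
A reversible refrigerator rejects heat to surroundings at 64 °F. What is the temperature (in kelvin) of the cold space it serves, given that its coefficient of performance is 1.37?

T_C ≈ 168 K

T_H = 64 °F → (64 − 32) × 5/9 = 17.78 °C = 290.93 K.
COP_R = T_C/(T_H − T_C) ⇒ T_C = T_H·COP_R/(1 + COP_R) = 290.93 × 1.37/(1 + 1.37) = 168 K.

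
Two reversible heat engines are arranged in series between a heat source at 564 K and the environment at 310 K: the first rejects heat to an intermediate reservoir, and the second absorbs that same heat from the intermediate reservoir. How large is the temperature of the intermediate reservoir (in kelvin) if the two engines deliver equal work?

T_m ≈ 437 K

For reversible stages Q_m = Q_H·(T_m/T_H). Setting W₁ = Q_H(1 − T_m/T_H) equal to W₂ = Q_m(1 − T_C/T_m) = Q_H·(T_m − T_C)/T_H gives T_H − T_m = T_m − T_C, so T_m = (T_H + T_C)/2 = (564.00 + 310.00)/2 = 437 K.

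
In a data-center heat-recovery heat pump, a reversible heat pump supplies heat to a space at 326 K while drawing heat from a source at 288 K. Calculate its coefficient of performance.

COP_HP = T_H/(T_H − T_C) = 326.00/(326.00 − 288.00) = 8.58.

COP_HP ≈ 8.58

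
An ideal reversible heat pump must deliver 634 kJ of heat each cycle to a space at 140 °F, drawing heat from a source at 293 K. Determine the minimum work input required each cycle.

T_H = 140 °F → (140 − 32) × 5/9 = 60.00 °C = 333.15 K.
The Carnot heat-pump COP is COP_HP = T_H/(T_H − T_C) = 333.15/40.15 = 8.2976.
W = Q_H/COP_HP = 634/8.2976 = 76.41 kJ.

W_in ≈ 76.41 kJ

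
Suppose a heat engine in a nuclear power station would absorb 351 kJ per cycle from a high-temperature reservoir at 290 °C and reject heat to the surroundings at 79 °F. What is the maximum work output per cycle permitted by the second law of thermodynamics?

T_H = 290 °C → 290 + 273.15 = 563.15 K.
T_C = 79 °F → (79 − 32) × 5/9 = 26.11 °C = 299.26 K.
By the Carnot theorem, η_max = 1 − T_C/T_H = 1 − 299.26/563.15 = 0.4686.
W_max = η_max · Q_H = 0.4686 × 351 = 164 kJ.

W_max ≈ 164 kJ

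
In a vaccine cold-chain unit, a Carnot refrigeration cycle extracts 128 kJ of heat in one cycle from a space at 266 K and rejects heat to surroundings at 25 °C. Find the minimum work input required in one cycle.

T_H = 25 °C → 25 + 273.15 = 298.15 K.
Carnot COP: COP_R = T_C/(T_H − T_C) = 266.00/32.15 = 8.2737.
W = Q_C/COP_R = 128/8.2737 = 15.47 kJ.

W_in ≈ 15.47 kJ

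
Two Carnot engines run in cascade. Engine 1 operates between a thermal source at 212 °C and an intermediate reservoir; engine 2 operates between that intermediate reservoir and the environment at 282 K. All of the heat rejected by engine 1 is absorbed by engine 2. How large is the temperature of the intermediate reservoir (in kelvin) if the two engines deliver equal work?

T_m ≈ 384 K

T_H = 212 °C → 212 + 273.15 = 485.15 K.
For reversible stages Q_m = Q_H·(T_m/T_H). Setting W₁ = Q_H(1 − T_m/T_H) equal to W₂ = Q_m(1 − T_C/T_m) = Q_H·(T_m − T_C)/T_H gives T_H − T_m = T_m − T_C, so T_m = (T_H + T_C)/2 = (485.15 + 282.00)/2 = 384 K.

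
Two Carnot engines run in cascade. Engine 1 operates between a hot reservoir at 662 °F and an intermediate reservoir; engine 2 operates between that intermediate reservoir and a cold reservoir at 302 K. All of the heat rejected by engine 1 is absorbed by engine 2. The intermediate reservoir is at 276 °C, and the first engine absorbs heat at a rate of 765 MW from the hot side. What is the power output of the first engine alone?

Ẇ₁ ≈ 90.8 MW

T_H = 662 °F → (662 − 32) × 5/9 = 350.00 °C = 623.15 K.
T_m = 276 °C → 276 + 273.15 = 549.15 K.
First-stage efficiency η₁ = 1 − T_m/T_H = 1 − 549.15/623.15 = 0.1188.
W₁ = η₁·Q_H = 0.1188 × 765 = 90.8 MW.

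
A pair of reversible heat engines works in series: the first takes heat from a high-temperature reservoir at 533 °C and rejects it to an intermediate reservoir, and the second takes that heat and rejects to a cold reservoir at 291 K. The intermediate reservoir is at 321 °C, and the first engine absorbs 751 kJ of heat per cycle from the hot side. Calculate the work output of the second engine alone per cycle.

T_H = 533 °C → 533 + 273.15 = 806.15 K.
T_m = 321 °C → 321 + 273.15 = 594.15 K.
Heat entering the second stage: Q_m = Q_H·(T_m/T_H) = 751 × 594.15/806.15 = 554 kJ.
Second-stage efficiency η₂ = 1 − T_C/T_m = 1 − 291.00/594.15 = 0.5102, so W₂ = η₂·Q_m = 282 kJ.

W₂ ≈ 282 kJ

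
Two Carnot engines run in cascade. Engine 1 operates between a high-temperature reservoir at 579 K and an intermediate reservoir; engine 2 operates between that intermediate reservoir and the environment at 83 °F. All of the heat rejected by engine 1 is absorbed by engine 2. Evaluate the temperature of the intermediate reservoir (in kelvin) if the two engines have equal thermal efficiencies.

T_C = 83 °F → (83 − 32) × 5/9 = 28.33 °C = 301.48 K.
Equal efficiencies require 1 − T_m/T_H = 1 − T_C/T_m, i.e. T_m/T_H = T_C/T_m, so T_m = √(T_H·T_C) = √(579.00 × 301.48) = 418 K.

T_m ≈ 418 K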